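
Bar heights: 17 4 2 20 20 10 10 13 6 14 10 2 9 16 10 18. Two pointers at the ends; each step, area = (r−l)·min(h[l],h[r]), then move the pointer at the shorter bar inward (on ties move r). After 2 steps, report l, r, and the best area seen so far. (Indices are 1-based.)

l=1 r=16: min(17,18)*15=255 best=255 *, l++
l=2 r=16: min(4,18)*14=56 best=255, l++

l=3, r=16, best area=255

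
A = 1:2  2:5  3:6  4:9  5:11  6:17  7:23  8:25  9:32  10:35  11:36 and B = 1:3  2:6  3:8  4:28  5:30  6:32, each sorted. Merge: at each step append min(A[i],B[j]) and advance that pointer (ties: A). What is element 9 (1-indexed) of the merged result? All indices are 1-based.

merged[9] = 17

[i=1,j=1] A[i]=2<=B[j]=3 take 2 → i++
[i=2,j=1] A[i]=5>B[j]=3 take 3 → j++
[i=2,j=2] A[i]=5<=B[j]=6 take 5 → i++
[i=3,j=2] A[i]=6<=B[j]=6 take 6 → i++
[i=4,j=2] A[i]=9>B[j]=6 take 6 → j++
[i=4,j=3] A[i]=9>B[j]=8 take 8 → j++
[i=4,j=4] A[i]=9<=B[j]=28 take 9 → i++
[i=5,j=4] A[i]=11<=B[j]=28 take 11 → i++
[i=6,j=4] A[i]=17<=B[j]=28 take 17 → i++
[i=7,j=4] A[i]=23<=B[j]=28 take 23 → i++
[i=8,j=4] A[i]=25<=B[j]=28 take 25 → i++
[i=9,j=4] A[i]=32>B[j]=28 take 28 → j++
[i=9,j=5] A[i]=32>B[j]=30 take 30 → j++
[i=9,j=6] A[i]=32<=B[j]=32 take 32 → i++
[i=10,j=6] A[i]=35>B[j]=32 take 32 → j++
[i=10,j=7] B done, take A[i]=35 → i++
[i=11,j=7] B done, take A[i]=36 → i++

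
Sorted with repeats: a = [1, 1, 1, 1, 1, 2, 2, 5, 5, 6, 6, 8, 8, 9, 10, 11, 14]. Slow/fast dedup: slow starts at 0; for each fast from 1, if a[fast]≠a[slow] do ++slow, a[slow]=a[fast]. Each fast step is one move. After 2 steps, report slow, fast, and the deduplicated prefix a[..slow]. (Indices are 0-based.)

slow=0 fast=1: a[fast]=1=a[slow] dup, fast++
slow=0 fast=2: a[fast]=1=a[slow] dup, fast++

slow=0, fast=3, prefix=[1]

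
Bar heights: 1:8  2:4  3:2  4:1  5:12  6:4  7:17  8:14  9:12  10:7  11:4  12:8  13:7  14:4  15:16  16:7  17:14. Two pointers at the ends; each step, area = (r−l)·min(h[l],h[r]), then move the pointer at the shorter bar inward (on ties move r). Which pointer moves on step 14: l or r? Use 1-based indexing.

r

l=1 r=17: min(8,14)*16=128 best=128 *, l++
l=2 r=17: min(4,14)*15=60 best=128, l++
l=3 r=17: min(2,14)*14=28 best=128, l++
l=4 r=17: min(1,14)*13=13 best=128, l++
l=5 r=17: min(12,14)*12=144 best=144 *, l++
l=6 r=17: min(4,14)*11=44 best=144, l++
l=7 r=17: min(17,14)*10=140 best=144, r--
l=7 r=16: min(17,7)*9=63 best=144, r--
l=7 r=15: min(17,16)*8=128 best=144, r--
l=7 r=14: min(17,4)*7=28 best=144, r--
l=7 r=13: min(17,7)*6=42 best=144, r--
l=7 r=12: min(17,8)*5=40 best=144, r--
l=7 r=11: min(17,4)*4=16 best=144, r--
l=7 r=10: min(17,7)*3=21 best=144, r--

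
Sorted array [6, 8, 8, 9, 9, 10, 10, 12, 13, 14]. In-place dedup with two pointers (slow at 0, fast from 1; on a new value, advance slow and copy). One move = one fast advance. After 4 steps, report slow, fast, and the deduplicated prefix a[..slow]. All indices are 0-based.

slow=0 fast=1: a[fast]=8≠a[slow]=6 write a[1]=8, slow++,fast++
slow=1 fast=2: a[fast]=8=a[slow] dup, fast++
slow=1 fast=3: a[fast]=9≠a[slow]=8 write a[2]=9, slow++,fast++
slow=2 fast=4: a[fast]=9=a[slow] dup, fast++

slow=2, fast=5, prefix=[6, 8, 9]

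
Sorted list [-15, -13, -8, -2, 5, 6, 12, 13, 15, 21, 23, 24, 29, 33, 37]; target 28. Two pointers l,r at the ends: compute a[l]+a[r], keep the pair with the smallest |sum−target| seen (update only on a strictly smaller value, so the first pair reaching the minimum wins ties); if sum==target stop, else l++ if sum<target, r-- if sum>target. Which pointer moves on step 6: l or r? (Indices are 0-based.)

l=0 r=14: -15+37=22 d=6 *, l++
l=1 r=14: -13+37=24 d=4 *, l++
l=2 r=14: -8+37=29 d=1 *, r--
l=2 r=13: -8+33=25 d=3, l++
l=3 r=13: -2+33=31 d=3, r--
l=3 r=12: -2+29=27 d=1, l++

l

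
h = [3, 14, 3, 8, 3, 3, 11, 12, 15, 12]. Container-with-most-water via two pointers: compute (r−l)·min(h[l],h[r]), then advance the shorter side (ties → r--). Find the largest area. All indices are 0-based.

max area = 98

l=0 r=9: min(3,12)*9=27 best=27 *, l++
l=1 r=9: min(14,12)*8=96 best=96 *, r--
l=1 r=8: min(14,15)*7=98 best=98 *, l++
l=2 r=8: min(3,15)*6=18 best=98, l++
l=3 r=8: min(8,15)*5=40 best=98, l++
l=4 r=8: min(3,15)*4=12 best=98, l++
l=5 r=8: min(3,15)*3=9 best=98, l++
l=6 r=8: min(11,15)*2=22 best=98, l++
l=7 r=8: min(12,15)*1=12 best=98, l++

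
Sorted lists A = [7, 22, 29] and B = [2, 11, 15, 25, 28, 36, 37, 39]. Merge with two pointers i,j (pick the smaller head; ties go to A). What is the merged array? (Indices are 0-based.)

[2, 7, 11, 15, 22, 25, 28, 29, 36, 37, 39]

[i=0,j=0] A[i]=7>B[j]=2 take 2 → j++
[i=0,j=1] A[i]=7<=B[j]=11 take 7 → i++
[i=1,j=1] A[i]=22>B[j]=11 take 11 → j++
[i=1,j=2] A[i]=22>B[j]=15 take 15 → j++
[i=1,j=3] A[i]=22<=B[j]=25 take 22 → i++
[i=2,j=3] A[i]=29>B[j]=25 take 25 → j++
[i=2,j=4] A[i]=29>B[j]=28 take 28 → j++
[i=2,j=5] A[i]=29<=B[j]=36 take 29 → i++
[i=3,j=5] A done, take B[j]=36 → j++
[i=3,j=6] A done, take B[j]=37 → j++
[i=3,j=7] A done, take B[j]=39 → j++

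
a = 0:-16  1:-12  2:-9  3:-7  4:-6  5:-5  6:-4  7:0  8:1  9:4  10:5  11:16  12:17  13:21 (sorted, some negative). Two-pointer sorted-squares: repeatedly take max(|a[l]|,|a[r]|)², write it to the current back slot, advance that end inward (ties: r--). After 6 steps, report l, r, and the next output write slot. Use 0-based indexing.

l=0 r=13: |-16|<=|21| out[13]=441, r--
l=0 r=12: |-16|<=|17| out[12]=289, r--
l=0 r=11: |-16|<=|16| out[11]=256, r--
l=0 r=10: |-16|>|5| out[10]=256, l++
l=1 r=10: |-12|>|5| out[9]=144, l++
l=2 r=10: |-9|>|5| out[8]=81, l++

l=3, r=10, next write slot=7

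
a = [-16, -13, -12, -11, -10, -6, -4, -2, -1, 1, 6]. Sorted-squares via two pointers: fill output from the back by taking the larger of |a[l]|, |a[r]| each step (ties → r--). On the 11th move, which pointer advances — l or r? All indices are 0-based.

l=0 r=10: |-16|>|6| out[10]=256, l++
l=1 r=10: |-13|>|6| out[9]=169, l++
l=2 r=10: |-12|>|6| out[8]=144, l++
l=3 r=10: |-11|>|6| out[7]=121, l++
l=4 r=10: |-10|>|6| out[6]=100, l++
l=5 r=10: |-6|<=|6| out[5]=36, r--
l=5 r=9: |-6|>|1| out[4]=36, l++
l=6 r=9: |-4|>|1| out[3]=16, l++
l=7 r=9: |-2|>|1| out[2]=4, l++
l=8 r=9: |-1|<=|1| out[1]=1, r--
l=8 r=8: |-1|<=|-1| out[0]=1, r--

r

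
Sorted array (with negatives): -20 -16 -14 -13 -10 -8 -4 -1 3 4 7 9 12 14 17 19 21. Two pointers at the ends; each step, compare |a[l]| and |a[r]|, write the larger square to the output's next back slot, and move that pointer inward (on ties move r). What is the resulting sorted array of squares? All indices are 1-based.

[1, 9, 16, 16, 49, 64, 81, 100, 144, 169, 196, 196, 256, 289, 361, 400, 441]

[1,17] |-20|<=|21| out[17]=441 → r--
[1,16] |-20|>|19| out[16]=400 → l++
[2,16] |-16|<=|19| out[15]=361 → r--
[2,15] |-16|<=|17| out[14]=289 → r--
[2,14] |-16|>|14| out[13]=256 → l++
[3,14] |-14|<=|14| out[12]=196 → r--
[3,13] |-14|>|12| out[11]=196 → l++
[4,13] |-13|>|12| out[10]=169 → l++
[5,13] |-10|<=|12| out[9]=144 → r--
[5,12] |-10|>|9| out[8]=100 → l++
[6,12] |-8|<=|9| out[7]=81 → r--
[6,11] |-8|>|7| out[6]=64 → l++
[7,11] |-4|<=|7| out[5]=49 → r--
[7,10] |-4|<=|4| out[4]=16 → r--
[7,9] |-4|>|3| out[3]=16 → l++
[8,9] |-1|<=|3| out[2]=9 → r--
[8,8] |-1|<=|-1| out[1]=1 → r--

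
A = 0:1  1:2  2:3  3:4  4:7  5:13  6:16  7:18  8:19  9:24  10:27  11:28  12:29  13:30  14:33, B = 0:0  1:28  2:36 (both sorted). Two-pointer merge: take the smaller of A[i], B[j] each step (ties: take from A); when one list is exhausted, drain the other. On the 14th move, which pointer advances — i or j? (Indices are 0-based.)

j

[i=0,j=0] A[i]=1>B[j]=0 take 0 → j++
[i=0,j=1] A[i]=1<=B[j]=28 take 1 → i++
[i=1,j=1] A[i]=2<=B[j]=28 take 2 → i++
[i=2,j=1] A[i]=3<=B[j]=28 take 3 → i++
[i=3,j=1] A[i]=4<=B[j]=28 take 4 → i++
[i=4,j=1] A[i]=7<=B[j]=28 take 7 → i++
[i=5,j=1] A[i]=13<=B[j]=28 take 13 → i++
[i=6,j=1] A[i]=16<=B[j]=28 take 16 → i++
[i=7,j=1] A[i]=18<=B[j]=28 take 18 → i++
[i=8,j=1] A[i]=19<=B[j]=28 take 19 → i++
[i=9,j=1] A[i]=24<=B[j]=28 take 24 → i++
[i=10,j=1] A[i]=27<=B[j]=28 take 27 → i++
[i=11,j=1] A[i]=28<=B[j]=28 take 28 → i++
[i=12,j=1] A[i]=29>B[j]=28 take 28 → j++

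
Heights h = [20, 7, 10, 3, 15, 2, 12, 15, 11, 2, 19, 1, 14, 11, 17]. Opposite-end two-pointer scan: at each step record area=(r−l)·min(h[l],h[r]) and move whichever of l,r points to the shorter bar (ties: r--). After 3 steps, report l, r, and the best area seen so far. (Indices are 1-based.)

l=1, r=12, best area=238

l=1 r=15: min(20,17)*14=238 best=238 *, r--
l=1 r=14: min(20,11)*13=143 best=238, r--
l=1 r=13: min(20,14)*12=168 best=238, r--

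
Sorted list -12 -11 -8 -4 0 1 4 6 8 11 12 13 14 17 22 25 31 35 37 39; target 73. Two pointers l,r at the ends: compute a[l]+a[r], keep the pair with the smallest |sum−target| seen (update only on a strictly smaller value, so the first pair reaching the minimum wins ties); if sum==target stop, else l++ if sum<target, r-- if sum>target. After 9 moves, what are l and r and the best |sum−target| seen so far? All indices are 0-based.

l=0 r=19: -12+39=27 d=46 *, l++
l=1 r=19: -11+39=28 d=45 *, l++
l=2 r=19: -8+39=31 d=42 *, l++
l=3 r=19: -4+39=35 d=38 *, l++
l=4 r=19: 0+39=39 d=34 *, l++
l=5 r=19: 1+39=40 d=33 *, l++
l=6 r=19: 4+39=43 d=30 *, l++
l=7 r=19: 6+39=45 d=28 *, l++
l=8 r=19: 8+39=47 d=26 *, l++

l=9, r=19, best |Δ|=26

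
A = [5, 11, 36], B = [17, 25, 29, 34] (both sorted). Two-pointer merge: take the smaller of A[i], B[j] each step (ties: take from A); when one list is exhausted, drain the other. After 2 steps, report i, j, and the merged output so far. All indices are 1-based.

i=1 j=1: A[i]=5<=B[j]=17 take 5, i++
i=2 j=1: A[i]=11<=B[j]=17 take 11, i++

i=3, j=1, merged so far=[5, 11]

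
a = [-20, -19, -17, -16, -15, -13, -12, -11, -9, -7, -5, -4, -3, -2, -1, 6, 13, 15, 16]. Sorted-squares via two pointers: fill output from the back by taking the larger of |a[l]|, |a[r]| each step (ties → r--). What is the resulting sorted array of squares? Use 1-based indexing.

[1, 4, 9, 16, 25, 36, 49, 81, 121, 144, 169, 169, 225, 225, 256, 256, 289, 361, 400]

[1,19] |-20|>|16| out[19]=400 → l++
[2,19] |-19|>|16| out[18]=361 → l++
[3,19] |-17|>|16| out[17]=289 → l++
[4,19] |-16|<=|16| out[16]=256 → r--
[4,18] |-16|>|15| out[15]=256 → l++
[5,18] |-15|<=|15| out[14]=225 → r--
[5,17] |-15|>|13| out[13]=225 → l++
[6,17] |-13|<=|13| out[12]=169 → r--
[6,16] |-13|>|6| out[11]=169 → l++
[7,16] |-12|>|6| out[10]=144 → l++
[8,16] |-11|>|6| out[9]=121 → l++
[9,16] |-9|>|6| out[8]=81 → l++
[10,16] |-7|>|6| out[7]=49 → l++
[11,16] |-5|<=|6| out[6]=36 → r--
[11,15] |-5|>|-1| out[5]=25 → l++
[12,15] |-4|>|-1| out[4]=16 → l++
[13,15] |-3|>|-1| out[3]=9 → l++
[14,15] |-2|>|-1| out[2]=4 → l++
[15,15] |-1|<=|-1| out[1]=1 → r--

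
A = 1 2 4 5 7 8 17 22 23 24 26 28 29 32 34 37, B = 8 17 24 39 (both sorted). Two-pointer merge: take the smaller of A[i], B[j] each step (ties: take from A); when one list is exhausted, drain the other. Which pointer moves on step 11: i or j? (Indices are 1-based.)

i

[i=1,j=1] A[i]=1<=B[j]=8 take 1 → i++
[i=2,j=1] A[i]=2<=B[j]=8 take 2 → i++
[i=3,j=1] A[i]=4<=B[j]=8 take 4 → i++
[i=4,j=1] A[i]=5<=B[j]=8 take 5 → i++
[i=5,j=1] A[i]=7<=B[j]=8 take 7 → i++
[i=6,j=1] A[i]=8<=B[j]=8 take 8 → i++
[i=7,j=1] A[i]=17>B[j]=8 take 8 → j++
[i=7,j=2] A[i]=17<=B[j]=17 take 17 → i++
[i=8,j=2] A[i]=22>B[j]=17 take 17 → j++
[i=8,j=3] A[i]=22<=B[j]=24 take 22 → i++
[i=9,j=3] A[i]=23<=B[j]=24 take 23 → i++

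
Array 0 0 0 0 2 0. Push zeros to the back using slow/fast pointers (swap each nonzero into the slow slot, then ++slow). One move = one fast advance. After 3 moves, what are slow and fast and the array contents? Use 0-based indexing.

(s=0,f=0) a[fast]=0 → fast++
(s=0,f=1) a[fast]=0 → fast++
(s=0,f=2) a[fast]=0 → fast++

slow=0, fast=3, a=[0, 0, 0, 0, 2, 0]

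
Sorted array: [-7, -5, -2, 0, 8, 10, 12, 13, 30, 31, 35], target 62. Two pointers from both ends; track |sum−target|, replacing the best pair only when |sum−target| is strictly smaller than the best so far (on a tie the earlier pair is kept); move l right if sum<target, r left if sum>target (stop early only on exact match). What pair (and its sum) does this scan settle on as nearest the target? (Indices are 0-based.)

l=0 r=10: -7+35=28 d=34 *, l++
l=1 r=10: -5+35=30 d=32 *, l++
l=2 r=10: -2+35=33 d=29 *, l++
l=3 r=10: 0+35=35 d=27 *, l++
l=4 r=10: 8+35=43 d=19 *, l++
l=5 r=10: 10+35=45 d=17 *, l++
l=6 r=10: 12+35=47 d=15 *, l++
l=7 r=10: 13+35=48 d=14 *, l++
l=8 r=10: 30+35=65 d=3 *, r--
l=8 r=9: 30+31=61 d=1 *, l++

pair (30, 31) with sum 61 (|Δ|=1)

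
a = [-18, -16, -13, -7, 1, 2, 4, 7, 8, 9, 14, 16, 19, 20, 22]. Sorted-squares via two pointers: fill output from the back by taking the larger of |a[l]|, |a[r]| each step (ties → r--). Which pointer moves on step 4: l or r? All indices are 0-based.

l=0 r=14: |-18|<=|22| out[14]=484, r--
l=0 r=13: |-18|<=|20| out[13]=400, r--
l=0 r=12: |-18|<=|19| out[12]=361, r--
l=0 r=11: |-18|>|16| out[11]=324, l++

l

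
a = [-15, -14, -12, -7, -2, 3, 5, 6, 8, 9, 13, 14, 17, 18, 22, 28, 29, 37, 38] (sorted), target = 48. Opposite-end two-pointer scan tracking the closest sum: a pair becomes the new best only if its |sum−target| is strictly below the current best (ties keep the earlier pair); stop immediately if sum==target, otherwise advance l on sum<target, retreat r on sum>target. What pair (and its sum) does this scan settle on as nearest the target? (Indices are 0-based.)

l=0 r=18: -15+38=23 d=25 *, l++
l=1 r=18: -14+38=24 d=24 *, l++
l=2 r=18: -12+38=26 d=22 *, l++
l=3 r=18: -7+38=31 d=17 *, l++
l=4 r=18: -2+38=36 d=12 *, l++
l=5 r=18: 3+38=41 d=7 *, l++
l=6 r=18: 5+38=43 d=5 *, l++
l=7 r=18: 6+38=44 d=4 *, l++
l=8 r=18: 8+38=46 d=2 *, l++
l=9 r=18: 9+38=47 d=1 *, l++
l=10 r=18: 13+38=51 d=3, r--
l=10 r=17: 13+37=50 d=2, r--
l=10 r=16: 13+29=42 d=6, l++
l=11 r=16: 14+29=43 d=5, l++
l=12 r=16: 17+29=46 d=2, l++
l=13 r=16: 18+29=47 d=1, l++
l=14 r=16: 22+29=51 d=3, r--
l=14 r=15: 22+28=50 d=2, r--

pair (9, 38) with sum 47 (|Δ|=1)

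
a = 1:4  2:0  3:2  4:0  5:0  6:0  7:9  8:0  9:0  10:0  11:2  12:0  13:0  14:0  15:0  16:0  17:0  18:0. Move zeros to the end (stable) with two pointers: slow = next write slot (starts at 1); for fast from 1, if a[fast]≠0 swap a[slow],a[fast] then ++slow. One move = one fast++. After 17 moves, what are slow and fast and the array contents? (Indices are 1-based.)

slow=1 fast=1: a[fast]=4≠0 swap→a[1]=4, slow++,fast++
slow=2 fast=2: a[fast]=0, fast++
slow=2 fast=3: a[fast]=2≠0 swap→a[2]=2, slow++,fast++
slow=3 fast=4: a[fast]=0, fast++
slow=3 fast=5: a[fast]=0, fast++
slow=3 fast=6: a[fast]=0, fast++
slow=3 fast=7: a[fast]=9≠0 swap→a[3]=9, slow++,fast++
slow=4 fast=8: a[fast]=0, fast++
slow=4 fast=9: a[fast]=0, fast++
slow=4 fast=10: a[fast]=0, fast++
slow=4 fast=11: a[fast]=2≠0 swap→a[4]=2, slow++,fast++
slow=5 fast=12: a[fast]=0, fast++
slow=5 fast=13: a[fast]=0, fast++
slow=5 fast=14: a[fast]=0, fast++
slow=5 fast=15: a[fast]=0, fast++
slow=5 fast=16: a[fast]=0, fast++
slow=5 fast=17: a[fast]=0, fast++

slow=5, fast=18, a=[4, 2, 9, 2, 0, 0, 0, 0, 0, 0, 0, 0, 0, 0, 0, 0, 0, 0]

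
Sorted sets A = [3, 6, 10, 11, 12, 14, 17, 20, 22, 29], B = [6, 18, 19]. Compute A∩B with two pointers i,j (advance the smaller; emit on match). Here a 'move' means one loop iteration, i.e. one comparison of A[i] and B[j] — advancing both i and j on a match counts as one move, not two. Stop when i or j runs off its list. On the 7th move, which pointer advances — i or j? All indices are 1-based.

i

i=1 j=1: 3<6, i++
i=2 j=1: 6==6 emit, i++,j++
i=3 j=2: 10<18, i++
i=4 j=2: 11<18, i++
i=5 j=2: 12<18, i++
i=6 j=2: 14<18, i++
i=7 j=2: 17<18, i++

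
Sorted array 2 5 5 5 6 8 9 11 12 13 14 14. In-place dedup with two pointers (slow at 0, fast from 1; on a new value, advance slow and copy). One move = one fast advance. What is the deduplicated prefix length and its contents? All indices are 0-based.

(s=0,f=1) a[fast]=5≠a[slow]=2 write a[1]=5 → slow++,fast++
(s=1,f=2) a[fast]=5=a[slow] dup → fast++
(s=1,f=3) a[fast]=5=a[slow] dup → fast++
(s=1,f=4) a[fast]=6≠a[slow]=5 write a[2]=6 → slow++,fast++
(s=2,f=5) a[fast]=8≠a[slow]=6 write a[3]=8 → slow++,fast++
(s=3,f=6) a[fast]=9≠a[slow]=8 write a[4]=9 → slow++,fast++
(s=4,f=7) a[fast]=11≠a[slow]=9 write a[5]=11 → slow++,fast++
(s=5,f=8) a[fast]=12≠a[slow]=11 write a[6]=12 → slow++,fast++
(s=6,f=9) a[fast]=13≠a[slow]=12 write a[7]=13 → slow++,fast++
(s=7,f=10) a[fast]=14≠a[slow]=13 write a[8]=14 → slow++,fast++
(s=8,f=11) a[fast]=14=a[slow] dup → fast++

length 9; prefix = [2, 5, 6, 8, 9, 11, 12, 13, 14]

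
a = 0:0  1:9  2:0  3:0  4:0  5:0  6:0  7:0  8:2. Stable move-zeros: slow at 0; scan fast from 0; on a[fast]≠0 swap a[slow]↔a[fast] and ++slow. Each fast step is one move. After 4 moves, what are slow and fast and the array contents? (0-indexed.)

(s=0,f=0) a[fast]=0 → fast++
(s=0,f=1) a[fast]=9≠0 swap→a[0]=9 → slow++,fast++
(s=1,f=2) a[fast]=0 → fast++
(s=1,f=3) a[fast]=0 → fast++

slow=1, fast=4, a=[9, 0, 0, 0, 0, 0, 0, 0, 2]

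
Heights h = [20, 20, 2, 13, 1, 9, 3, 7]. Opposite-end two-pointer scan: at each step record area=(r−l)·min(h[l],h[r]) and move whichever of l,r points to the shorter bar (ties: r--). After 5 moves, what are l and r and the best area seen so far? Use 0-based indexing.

[0,7] min(20,7)*7=49 best=49 * → r--
[0,6] min(20,3)*6=18 best=49 → r--
[0,5] min(20,9)*5=45 best=49 → r--
[0,4] min(20,1)*4=4 best=49 → r--
[0,3] min(20,13)*3=39 best=49 → r--

l=0, r=2, best area=49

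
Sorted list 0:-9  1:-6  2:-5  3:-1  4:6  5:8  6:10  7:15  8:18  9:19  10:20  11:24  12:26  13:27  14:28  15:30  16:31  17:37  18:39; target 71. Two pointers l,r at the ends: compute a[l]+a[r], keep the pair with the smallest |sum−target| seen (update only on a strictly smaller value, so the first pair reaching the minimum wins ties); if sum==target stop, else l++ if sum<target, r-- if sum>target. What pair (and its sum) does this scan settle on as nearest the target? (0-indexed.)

l=0 r=18: -9+39=30 d=41 *, l++
l=1 r=18: -6+39=33 d=38 *, l++
l=2 r=18: -5+39=34 d=37 *, l++
l=3 r=18: -1+39=38 d=33 *, l++
l=4 r=18: 6+39=45 d=26 *, l++
l=5 r=18: 8+39=47 d=24 *, l++
l=6 r=18: 10+39=49 d=22 *, l++
l=7 r=18: 15+39=54 d=17 *, l++
l=8 r=18: 18+39=57 d=14 *, l++
l=9 r=18: 19+39=58 d=13 *, l++
l=10 r=18: 20+39=59 d=12 *, l++
l=11 r=18: 24+39=63 d=8 *, l++
l=12 r=18: 26+39=65 d=6 *, l++
l=13 r=18: 27+39=66 d=5 *, l++
l=14 r=18: 28+39=67 d=4 *, l++
l=15 r=18: 30+39=69 d=2 *, l++
l=16 r=18: 31+39=70 d=1 *, l++
l=17 r=18: 37+39=76 d=5, r--

pair (31, 39) with sum 70 (|Δ|=1)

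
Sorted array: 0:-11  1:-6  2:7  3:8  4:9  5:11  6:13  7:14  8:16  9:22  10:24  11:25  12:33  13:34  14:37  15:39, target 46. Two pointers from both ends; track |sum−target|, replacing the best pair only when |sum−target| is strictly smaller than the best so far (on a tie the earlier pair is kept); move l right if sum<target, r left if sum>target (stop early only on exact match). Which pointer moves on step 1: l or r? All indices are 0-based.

l=0 r=15: -11+39=28 d=18 *, l++

l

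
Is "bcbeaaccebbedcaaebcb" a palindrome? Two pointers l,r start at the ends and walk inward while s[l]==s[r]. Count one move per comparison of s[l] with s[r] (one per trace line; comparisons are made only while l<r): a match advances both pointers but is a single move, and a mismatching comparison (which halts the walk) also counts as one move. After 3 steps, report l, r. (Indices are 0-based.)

[0,19] 'b'=='b' → l++,r--
[1,18] 'c'=='c' → l++,r--
[2,17] 'b'=='b' → l++,r--

l=3, r=16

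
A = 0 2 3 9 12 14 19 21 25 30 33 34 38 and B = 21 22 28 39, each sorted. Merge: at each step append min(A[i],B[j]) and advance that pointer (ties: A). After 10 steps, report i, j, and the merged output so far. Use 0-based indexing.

i=8, j=2, merged so far=[0, 2, 3, 9, 12, 14, 19, 21, 21, 22]

[i=0,j=0] A[i]=0<=B[j]=21 take 0 → i++
[i=1,j=0] A[i]=2<=B[j]=21 take 2 → i++
[i=2,j=0] A[i]=3<=B[j]=21 take 3 → i++
[i=3,j=0] A[i]=9<=B[j]=21 take 9 → i++
[i=4,j=0] A[i]=12<=B[j]=21 take 12 → i++
[i=5,j=0] A[i]=14<=B[j]=21 take 14 → i++
[i=6,j=0] A[i]=19<=B[j]=21 take 19 → i++
[i=7,j=0] A[i]=21<=B[j]=21 take 21 → i++
[i=8,j=0] A[i]=25>B[j]=21 take 21 → j++
[i=8,j=1] A[i]=25>B[j]=22 take 22 → j++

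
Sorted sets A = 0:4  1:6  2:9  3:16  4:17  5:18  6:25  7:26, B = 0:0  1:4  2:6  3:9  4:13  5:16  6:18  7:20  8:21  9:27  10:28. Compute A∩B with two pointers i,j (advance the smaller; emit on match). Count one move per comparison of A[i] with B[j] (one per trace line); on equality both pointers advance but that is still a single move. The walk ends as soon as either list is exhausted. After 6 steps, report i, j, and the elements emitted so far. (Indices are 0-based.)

i=4, j=6, emitted=[4, 6, 9, 16]

i=0 j=0: 4>0, j++
i=0 j=1: 4==4 emit, i++,j++
i=1 j=2: 6==6 emit, i++,j++
i=2 j=3: 9==9 emit, i++,j++
i=3 j=4: 16>13, j++
i=3 j=5: 16==16 emit, i++,j++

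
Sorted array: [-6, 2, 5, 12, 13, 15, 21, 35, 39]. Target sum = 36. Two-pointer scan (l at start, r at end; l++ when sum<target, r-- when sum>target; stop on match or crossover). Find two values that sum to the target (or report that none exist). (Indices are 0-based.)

[0,8] -6+39=33 <36 → l++
[1,8] 2+39=41 >36 → r--
[1,7] 2+35=37 >36 → r--
[1,6] 2+21=23 <36 → l++
[2,6] 5+21=26 <36 → l++
[3,6] 12+21=33 <36 → l++
[4,6] 13+21=34 <36 → l++
[5,6] 15+21=36 → found

(15, 21)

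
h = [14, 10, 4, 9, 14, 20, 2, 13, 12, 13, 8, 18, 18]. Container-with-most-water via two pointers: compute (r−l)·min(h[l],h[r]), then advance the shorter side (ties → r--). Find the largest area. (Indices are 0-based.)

[0,12] min(14,18)*12=168 best=168 * → l++
[1,12] min(10,18)*11=110 best=168 → l++
[2,12] min(4,18)*10=40 best=168 → l++
[3,12] min(9,18)*9=81 best=168 → l++
[4,12] min(14,18)*8=112 best=168 → l++
[5,12] min(20,18)*7=126 best=168 → r--
[5,11] min(20,18)*6=108 best=168 → r--
[5,10] min(20,8)*5=40 best=168 → r--
[5,9] min(20,13)*4=52 best=168 → r--
[5,8] min(20,12)*3=36 best=168 → r--
[5,7] min(20,13)*2=26 best=168 → r--
[5,6] min(20,2)*1=2 best=168 → r--

max area = 168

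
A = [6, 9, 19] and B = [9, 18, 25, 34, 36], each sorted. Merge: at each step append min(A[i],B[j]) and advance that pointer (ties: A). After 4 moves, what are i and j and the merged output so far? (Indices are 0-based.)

i=2, j=2, merged so far=[6, 9, 9, 18]

i=0 j=0: A[i]=6<=B[j]=9 take 6, i++
i=1 j=0: A[i]=9<=B[j]=9 take 9, i++
i=2 j=0: A[i]=19>B[j]=9 take 9, j++
i=2 j=1: A[i]=19>B[j]=18 take 18, j++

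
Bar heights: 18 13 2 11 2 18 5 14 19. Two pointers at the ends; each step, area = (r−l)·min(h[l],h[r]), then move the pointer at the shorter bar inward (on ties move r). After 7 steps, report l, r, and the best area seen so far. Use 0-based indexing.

[0,8] min(18,19)*8=144 best=144 * → l++
[1,8] min(13,19)*7=91 best=144 → l++
[2,8] min(2,19)*6=12 best=144 → l++
[3,8] min(11,19)*5=55 best=144 → l++
[4,8] min(2,19)*4=8 best=144 → l++
[5,8] min(18,19)*3=54 best=144 → l++
[6,8] min(5,19)*2=10 best=144 → l++

l=7, r=8, best area=144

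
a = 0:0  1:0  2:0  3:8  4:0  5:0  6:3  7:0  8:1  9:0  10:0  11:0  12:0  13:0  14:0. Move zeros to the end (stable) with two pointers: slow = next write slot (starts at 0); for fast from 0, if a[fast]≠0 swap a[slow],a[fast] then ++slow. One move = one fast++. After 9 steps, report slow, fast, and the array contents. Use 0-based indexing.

slow=0 fast=0: a[fast]=0, fast++
slow=0 fast=1: a[fast]=0, fast++
slow=0 fast=2: a[fast]=0, fast++
slow=0 fast=3: a[fast]=8≠0 swap→a[0]=8, slow++,fast++
slow=1 fast=4: a[fast]=0, fast++
slow=1 fast=5: a[fast]=0, fast++
slow=1 fast=6: a[fast]=3≠0 swap→a[1]=3, slow++,fast++
slow=2 fast=7: a[fast]=0, fast++
slow=2 fast=8: a[fast]=1≠0 swap→a[2]=1, slow++,fast++

slow=3, fast=9, a=[8, 3, 1, 0, 0, 0, 0, 0, 0, 0, 0, 0, 0, 0, 0]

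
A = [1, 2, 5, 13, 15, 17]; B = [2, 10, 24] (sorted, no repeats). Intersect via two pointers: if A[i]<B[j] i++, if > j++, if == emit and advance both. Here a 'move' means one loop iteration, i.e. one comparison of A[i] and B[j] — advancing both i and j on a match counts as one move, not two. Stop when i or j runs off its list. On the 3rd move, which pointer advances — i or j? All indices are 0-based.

i

[i=0,j=0] 1<2 → i++
[i=1,j=0] 2==2 emit → i++,j++
[i=2,j=1] 5<10 → i++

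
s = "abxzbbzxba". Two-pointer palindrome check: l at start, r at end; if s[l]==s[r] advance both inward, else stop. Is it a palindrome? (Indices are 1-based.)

palindrome

[1,10] 'a'=='a' → l++,r--
[2,9] 'b'=='b' → l++,r--
[3,8] 'x'=='x' → l++,r--
[4,7] 'z'=='z' → l++,r--
[5,6] 'b'=='b' → l++,r--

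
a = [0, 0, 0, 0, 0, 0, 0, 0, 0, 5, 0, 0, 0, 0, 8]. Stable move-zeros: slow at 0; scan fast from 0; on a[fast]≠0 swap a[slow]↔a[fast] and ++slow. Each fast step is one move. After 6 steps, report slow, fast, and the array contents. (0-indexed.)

slow=0, fast=6, a=[0, 0, 0, 0, 0, 0, 0, 0, 0, 5, 0, 0, 0, 0, 8]

(s=0,f=0) a[fast]=0 → fast++
(s=0,f=1) a[fast]=0 → fast++
(s=0,f=2) a[fast]=0 → fast++
(s=0,f=3) a[fast]=0 → fast++
(s=0,f=4) a[fast]=0 → fast++
(s=0,f=5) a[fast]=0 → fast++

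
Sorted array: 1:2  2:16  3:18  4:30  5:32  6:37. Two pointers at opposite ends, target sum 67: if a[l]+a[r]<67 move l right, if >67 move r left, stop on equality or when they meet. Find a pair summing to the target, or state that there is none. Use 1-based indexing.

(30, 37)

[1,6] 2+37=39 <67 → l++
[2,6] 16+37=53 <67 → l++
[3,6] 18+37=55 <67 → l++
[4,6] 30+37=67 → found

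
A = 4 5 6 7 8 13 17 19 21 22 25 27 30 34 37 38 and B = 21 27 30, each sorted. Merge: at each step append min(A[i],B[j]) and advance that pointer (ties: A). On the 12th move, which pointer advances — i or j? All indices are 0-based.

i

[i=0,j=0] A[i]=4<=B[j]=21 take 4 → i++
[i=1,j=0] A[i]=5<=B[j]=21 take 5 → i++
[i=2,j=0] A[i]=6<=B[j]=21 take 6 → i++
[i=3,j=0] A[i]=7<=B[j]=21 take 7 → i++
[i=4,j=0] A[i]=8<=B[j]=21 take 8 → i++
[i=5,j=0] A[i]=13<=B[j]=21 take 13 → i++
[i=6,j=0] A[i]=17<=B[j]=21 take 17 → i++
[i=7,j=0] A[i]=19<=B[j]=21 take 19 → i++
[i=8,j=0] A[i]=21<=B[j]=21 take 21 → i++
[i=9,j=0] A[i]=22>B[j]=21 take 21 → j++
[i=9,j=1] A[i]=22<=B[j]=27 take 22 → i++
[i=10,j=1] A[i]=25<=B[j]=27 take 25 → i++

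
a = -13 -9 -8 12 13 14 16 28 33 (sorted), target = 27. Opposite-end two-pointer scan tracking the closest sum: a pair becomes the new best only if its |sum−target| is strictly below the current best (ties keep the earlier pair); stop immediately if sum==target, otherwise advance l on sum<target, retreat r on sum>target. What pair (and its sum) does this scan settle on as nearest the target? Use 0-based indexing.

pair (13, 14) with sum 27 (|Δ|=0)

l=0 r=8: -13+33=20 d=7 *, l++
l=1 r=8: -9+33=24 d=3 *, l++
l=2 r=8: -8+33=25 d=2 *, l++
l=3 r=8: 12+33=45 d=18, r--
l=3 r=7: 12+28=40 d=13, r--
l=3 r=6: 12+16=28 d=1 *, r--
l=3 r=5: 12+14=26 d=1, l++
l=4 r=5: 13+14=27 d=0 *, stop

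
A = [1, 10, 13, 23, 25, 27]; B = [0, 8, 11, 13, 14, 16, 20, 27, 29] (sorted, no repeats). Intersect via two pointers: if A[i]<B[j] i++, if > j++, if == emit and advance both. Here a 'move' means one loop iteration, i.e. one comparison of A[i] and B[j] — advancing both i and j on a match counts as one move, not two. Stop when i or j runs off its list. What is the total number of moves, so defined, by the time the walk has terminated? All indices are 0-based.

12 moves

i=0 j=0: 1>0, j++
i=0 j=1: 1<8, i++
i=1 j=1: 10>8, j++
i=1 j=2: 10<11, i++
i=2 j=2: 13>11, j++
i=2 j=3: 13==13 emit, i++,j++
i=3 j=4: 23>14, j++
i=3 j=5: 23>16, j++
i=3 j=6: 23>20, j++
i=3 j=7: 23<27, i++
i=4 j=7: 25<27, i++
i=5 j=7: 27==27 emit, i++,j++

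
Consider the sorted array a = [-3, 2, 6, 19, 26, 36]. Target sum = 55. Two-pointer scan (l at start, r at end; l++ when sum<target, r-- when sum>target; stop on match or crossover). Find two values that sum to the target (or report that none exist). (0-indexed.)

[0,5] -3+36=33 <55 → l++
[1,5] 2+36=38 <55 → l++
[2,5] 6+36=42 <55 → l++
[3,5] 19+36=55 → found

(19, 36)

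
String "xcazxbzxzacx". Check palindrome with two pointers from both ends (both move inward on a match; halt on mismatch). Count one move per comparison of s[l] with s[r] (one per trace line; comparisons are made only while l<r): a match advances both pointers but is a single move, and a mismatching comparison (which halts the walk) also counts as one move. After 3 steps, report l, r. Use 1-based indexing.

l=4, r=9

[1,12] 'x'=='x' → l++,r--
[2,11] 'c'=='c' → l++,r--
[3,10] 'a'=='a' → l++,r--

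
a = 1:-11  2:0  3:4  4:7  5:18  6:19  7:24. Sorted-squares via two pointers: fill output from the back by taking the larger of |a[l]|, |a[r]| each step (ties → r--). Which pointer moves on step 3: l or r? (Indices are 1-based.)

[1,7] |-11|<=|24| out[7]=576 → r--
[1,6] |-11|<=|19| out[6]=361 → r--
[1,5] |-11|<=|18| out[5]=324 → r--

r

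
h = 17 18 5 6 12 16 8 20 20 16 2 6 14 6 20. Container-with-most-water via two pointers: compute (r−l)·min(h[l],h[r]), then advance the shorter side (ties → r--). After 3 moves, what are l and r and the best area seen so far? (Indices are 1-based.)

l=4, r=15, best area=238

l=1 r=15: min(17,20)*14=238 best=238 *, l++
l=2 r=15: min(18,20)*13=234 best=238, l++
l=3 r=15: min(5,20)*12=60 best=238, l++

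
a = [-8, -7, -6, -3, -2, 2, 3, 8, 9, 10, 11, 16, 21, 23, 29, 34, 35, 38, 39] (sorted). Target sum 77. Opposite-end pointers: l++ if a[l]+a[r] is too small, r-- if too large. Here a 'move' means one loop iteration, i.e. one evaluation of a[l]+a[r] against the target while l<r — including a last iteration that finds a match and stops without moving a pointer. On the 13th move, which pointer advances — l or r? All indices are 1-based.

l

l=1 r=19: -8+39=31 <77, l++
l=2 r=19: -7+39=32 <77, l++
l=3 r=19: -6+39=33 <77, l++
l=4 r=19: -3+39=36 <77, l++
l=5 r=19: -2+39=37 <77, l++
l=6 r=19: 2+39=41 <77, l++
l=7 r=19: 3+39=42 <77, l++
l=8 r=19: 8+39=47 <77, l++
l=9 r=19: 9+39=48 <77, l++
l=10 r=19: 10+39=49 <77, l++
l=11 r=19: 11+39=50 <77, l++
l=12 r=19: 16+39=55 <77, l++
l=13 r=19: 21+39=60 <77, l++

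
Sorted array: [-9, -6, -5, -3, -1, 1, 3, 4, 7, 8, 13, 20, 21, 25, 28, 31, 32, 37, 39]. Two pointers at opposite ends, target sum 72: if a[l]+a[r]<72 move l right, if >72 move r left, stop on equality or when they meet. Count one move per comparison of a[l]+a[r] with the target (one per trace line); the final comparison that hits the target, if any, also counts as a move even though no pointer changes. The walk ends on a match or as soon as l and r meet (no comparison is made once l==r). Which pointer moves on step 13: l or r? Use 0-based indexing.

l

[0,18] -9+39=30 <72 → l++
[1,18] -6+39=33 <72 → l++
[2,18] -5+39=34 <72 → l++
[3,18] -3+39=36 <72 → l++
[4,18] -1+39=38 <72 → l++
[5,18] 1+39=40 <72 → l++
[6,18] 3+39=42 <72 → l++
[7,18] 4+39=43 <72 → l++
[8,18] 7+39=46 <72 → l++
[9,18] 8+39=47 <72 → l++
[10,18] 13+39=52 <72 → l++
[11,18] 20+39=59 <72 → l++
[12,18] 21+39=60 <72 → l++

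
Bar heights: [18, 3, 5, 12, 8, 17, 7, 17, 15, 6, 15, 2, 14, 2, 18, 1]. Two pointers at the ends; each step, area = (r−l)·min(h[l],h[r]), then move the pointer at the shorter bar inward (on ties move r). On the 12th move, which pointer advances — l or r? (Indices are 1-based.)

[1,16] min(18,1)*15=15 best=15 * → r--
[1,15] min(18,18)*14=252 best=252 * → r--
[1,14] min(18,2)*13=26 best=252 → r--
[1,13] min(18,14)*12=168 best=252 → r--
[1,12] min(18,2)*11=22 best=252 → r--
[1,11] min(18,15)*10=150 best=252 → r--
[1,10] min(18,6)*9=54 best=252 → r--
[1,9] min(18,15)*8=120 best=252 → r--
[1,8] min(18,17)*7=119 best=252 → r--
[1,7] min(18,7)*6=42 best=252 → r--
[1,6] min(18,17)*5=85 best=252 → r--
[1,5] min(18,8)*4=32 best=252 → r--

r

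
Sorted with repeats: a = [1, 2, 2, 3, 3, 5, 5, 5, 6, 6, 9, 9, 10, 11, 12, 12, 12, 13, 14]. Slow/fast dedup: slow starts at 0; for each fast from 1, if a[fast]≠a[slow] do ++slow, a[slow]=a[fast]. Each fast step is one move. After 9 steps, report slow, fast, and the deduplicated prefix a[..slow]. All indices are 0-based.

slow=0 fast=1: a[fast]=2≠a[slow]=1 write a[1]=2, slow++,fast++
slow=1 fast=2: a[fast]=2=a[slow] dup, fast++
slow=1 fast=3: a[fast]=3≠a[slow]=2 write a[2]=3, slow++,fast++
slow=2 fast=4: a[fast]=3=a[slow] dup, fast++
slow=2 fast=5: a[fast]=5≠a[slow]=3 write a[3]=5, slow++,fast++
slow=3 fast=6: a[fast]=5=a[slow] dup, fast++
slow=3 fast=7: a[fast]=5=a[slow] dup, fast++
slow=3 fast=8: a[fast]=6≠a[slow]=5 write a[4]=6, slow++,fast++
slow=4 fast=9: a[fast]=6=a[slow] dup, fast++

slow=4, fast=10, prefix=[1, 2, 3, 5, 6]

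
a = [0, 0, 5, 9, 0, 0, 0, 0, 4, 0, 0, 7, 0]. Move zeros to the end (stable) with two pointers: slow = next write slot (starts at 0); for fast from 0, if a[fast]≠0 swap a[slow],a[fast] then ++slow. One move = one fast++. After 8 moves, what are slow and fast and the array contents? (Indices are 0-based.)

slow=2, fast=8, a=[5, 9, 0, 0, 0, 0, 0, 0, 4, 0, 0, 7, 0]

(s=0,f=0) a[fast]=0 → fast++
(s=0,f=1) a[fast]=0 → fast++
(s=0,f=2) a[fast]=5≠0 swap→a[0]=5 → slow++,fast++
(s=1,f=3) a[fast]=9≠0 swap→a[1]=9 → slow++,fast++
(s=2,f=4) a[fast]=0 → fast++
(s=2,f=5) a[fast]=0 → fast++
(s=2,f=6) a[fast]=0 → fast++
(s=2,f=7) a[fast]=0 → fast++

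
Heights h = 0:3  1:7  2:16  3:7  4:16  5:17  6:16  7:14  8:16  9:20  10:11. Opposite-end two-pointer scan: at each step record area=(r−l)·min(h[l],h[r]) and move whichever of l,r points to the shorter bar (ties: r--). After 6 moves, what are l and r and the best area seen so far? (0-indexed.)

l=0 r=10: min(3,11)*10=30 best=30 *, l++
l=1 r=10: min(7,11)*9=63 best=63 *, l++
l=2 r=10: min(16,11)*8=88 best=88 *, r--
l=2 r=9: min(16,20)*7=112 best=112 *, l++
l=3 r=9: min(7,20)*6=42 best=112, l++
l=4 r=9: min(16,20)*5=80 best=112, l++

l=5, r=9, best area=112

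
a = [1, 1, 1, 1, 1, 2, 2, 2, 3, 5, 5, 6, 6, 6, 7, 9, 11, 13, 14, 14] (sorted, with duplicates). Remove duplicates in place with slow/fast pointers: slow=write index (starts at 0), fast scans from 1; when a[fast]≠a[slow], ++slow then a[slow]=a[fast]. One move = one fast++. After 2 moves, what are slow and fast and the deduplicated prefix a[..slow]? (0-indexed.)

slow=0, fast=3, prefix=[1]

slow=0 fast=1: a[fast]=1=a[slow] dup, fast++
slow=0 fast=2: a[fast]=1=a[slow] dup, fast++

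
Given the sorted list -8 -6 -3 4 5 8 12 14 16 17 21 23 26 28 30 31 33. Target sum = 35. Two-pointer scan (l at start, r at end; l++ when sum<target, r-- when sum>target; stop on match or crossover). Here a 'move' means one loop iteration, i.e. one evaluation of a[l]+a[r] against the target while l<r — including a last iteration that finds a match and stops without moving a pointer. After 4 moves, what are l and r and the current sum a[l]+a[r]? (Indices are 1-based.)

l=4, r=16, sum=35

[1,17] -8+33=25 <35 → l++
[2,17] -6+33=27 <35 → l++
[3,17] -3+33=30 <35 → l++
[4,17] 4+33=37 >35 → r--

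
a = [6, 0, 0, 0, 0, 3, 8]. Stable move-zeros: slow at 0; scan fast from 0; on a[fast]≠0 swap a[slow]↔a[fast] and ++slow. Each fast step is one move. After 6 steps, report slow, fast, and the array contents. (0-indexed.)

slow=2, fast=6, a=[6, 3, 0, 0, 0, 0, 8]

slow=0 fast=0: a[fast]=6≠0 swap→a[0]=6, slow++,fast++
slow=1 fast=1: a[fast]=0, fast++
slow=1 fast=2: a[fast]=0, fast++
slow=1 fast=3: a[fast]=0, fast++
slow=1 fast=4: a[fast]=0, fast++
slow=1 fast=5: a[fast]=3≠0 swap→a[1]=3, slow++,fast++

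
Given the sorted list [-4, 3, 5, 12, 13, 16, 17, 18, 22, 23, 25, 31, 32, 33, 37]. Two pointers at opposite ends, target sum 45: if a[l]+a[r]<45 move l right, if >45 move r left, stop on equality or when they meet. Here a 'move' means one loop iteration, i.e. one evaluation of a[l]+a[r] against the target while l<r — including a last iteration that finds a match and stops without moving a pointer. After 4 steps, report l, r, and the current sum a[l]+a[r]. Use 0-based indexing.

l=3, r=13, sum=45

[0,14] -4+37=33 <45 → l++
[1,14] 3+37=40 <45 → l++
[2,14] 5+37=42 <45 → l++
[3,14] 12+37=49 >45 → r--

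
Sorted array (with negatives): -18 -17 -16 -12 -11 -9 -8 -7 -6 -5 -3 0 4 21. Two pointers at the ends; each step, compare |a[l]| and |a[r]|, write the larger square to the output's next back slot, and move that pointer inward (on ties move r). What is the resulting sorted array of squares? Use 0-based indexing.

[0,13] |-18|<=|21| out[13]=441 → r--
[0,12] |-18|>|4| out[12]=324 → l++
[1,12] |-17|>|4| out[11]=289 → l++
[2,12] |-16|>|4| out[10]=256 → l++
[3,12] |-12|>|4| out[9]=144 → l++
[4,12] |-11|>|4| out[8]=121 → l++
[5,12] |-9|>|4| out[7]=81 → l++
[6,12] |-8|>|4| out[6]=64 → l++
[7,12] |-7|>|4| out[5]=49 → l++
[8,12] |-6|>|4| out[4]=36 → l++
[9,12] |-5|>|4| out[3]=25 → l++
[10,12] |-3|<=|4| out[2]=16 → r--
[10,11] |-3|>|0| out[1]=9 → l++
[11,11] |0|<=|0| out[0]=0 → r--

[0, 9, 16, 25, 36, 49, 64, 81, 121, 144, 256, 289, 324, 441]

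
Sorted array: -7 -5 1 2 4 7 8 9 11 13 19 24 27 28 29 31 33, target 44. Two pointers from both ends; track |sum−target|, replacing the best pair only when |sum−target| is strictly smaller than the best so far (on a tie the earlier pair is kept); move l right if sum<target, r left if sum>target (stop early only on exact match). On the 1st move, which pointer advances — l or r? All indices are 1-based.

l

[1,17] -7+33=26 d=18 * → l++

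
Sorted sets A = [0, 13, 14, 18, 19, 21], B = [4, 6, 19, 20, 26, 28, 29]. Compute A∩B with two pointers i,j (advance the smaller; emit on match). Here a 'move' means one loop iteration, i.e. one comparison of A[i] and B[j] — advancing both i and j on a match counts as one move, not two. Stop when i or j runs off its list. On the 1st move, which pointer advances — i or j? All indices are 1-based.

i=1 j=1: 0<4, i++

i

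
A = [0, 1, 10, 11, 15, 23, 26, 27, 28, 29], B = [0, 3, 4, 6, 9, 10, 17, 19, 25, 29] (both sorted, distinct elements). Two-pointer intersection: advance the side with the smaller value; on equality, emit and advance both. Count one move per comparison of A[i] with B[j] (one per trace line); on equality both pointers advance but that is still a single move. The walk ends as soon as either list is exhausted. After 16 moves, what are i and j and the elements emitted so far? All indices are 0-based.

i=0 j=0: 0==0 emit, i++,j++
i=1 j=1: 1<3, i++
i=2 j=1: 10>3, j++
i=2 j=2: 10>4, j++
i=2 j=3: 10>6, j++
i=2 j=4: 10>9, j++
i=2 j=5: 10==10 emit, i++,j++
i=3 j=6: 11<17, i++
i=4 j=6: 15<17, i++
i=5 j=6: 23>17, j++
i=5 j=7: 23>19, j++
i=5 j=8: 23<25, i++
i=6 j=8: 26>25, j++
i=6 j=9: 26<29, i++
i=7 j=9: 27<29, i++
i=8 j=9: 28<29, i++

i=9, j=9, emitted=[0, 10]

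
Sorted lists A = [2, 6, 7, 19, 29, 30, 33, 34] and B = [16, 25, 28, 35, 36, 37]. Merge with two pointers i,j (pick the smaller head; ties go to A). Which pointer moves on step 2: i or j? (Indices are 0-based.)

i=0 j=0: A[i]=2<=B[j]=16 take 2, i++
i=1 j=0: A[i]=6<=B[j]=16 take 6, i++

i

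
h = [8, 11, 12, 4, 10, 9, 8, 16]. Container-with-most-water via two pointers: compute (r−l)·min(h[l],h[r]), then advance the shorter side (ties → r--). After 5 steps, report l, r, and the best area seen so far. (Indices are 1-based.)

l=6, r=8, best area=66

[1,8] min(8,16)*7=56 best=56 * → l++
[2,8] min(11,16)*6=66 best=66 * → l++
[3,8] min(12,16)*5=60 best=66 → l++
[4,8] min(4,16)*4=16 best=66 → l++
[5,8] min(10,16)*3=30 best=66 → l++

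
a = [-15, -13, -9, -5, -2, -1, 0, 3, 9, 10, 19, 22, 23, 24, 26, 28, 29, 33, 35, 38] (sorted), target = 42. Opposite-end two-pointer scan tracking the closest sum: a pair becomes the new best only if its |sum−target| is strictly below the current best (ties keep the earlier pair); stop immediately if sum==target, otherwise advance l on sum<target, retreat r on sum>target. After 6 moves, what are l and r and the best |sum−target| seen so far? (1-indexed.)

l=7, r=20, best |Δ|=5

l=1 r=20: -15+38=23 d=19 *, l++
l=2 r=20: -13+38=25 d=17 *, l++
l=3 r=20: -9+38=29 d=13 *, l++
l=4 r=20: -5+38=33 d=9 *, l++
l=5 r=20: -2+38=36 d=6 *, l++
l=6 r=20: -1+38=37 d=5 *, l++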